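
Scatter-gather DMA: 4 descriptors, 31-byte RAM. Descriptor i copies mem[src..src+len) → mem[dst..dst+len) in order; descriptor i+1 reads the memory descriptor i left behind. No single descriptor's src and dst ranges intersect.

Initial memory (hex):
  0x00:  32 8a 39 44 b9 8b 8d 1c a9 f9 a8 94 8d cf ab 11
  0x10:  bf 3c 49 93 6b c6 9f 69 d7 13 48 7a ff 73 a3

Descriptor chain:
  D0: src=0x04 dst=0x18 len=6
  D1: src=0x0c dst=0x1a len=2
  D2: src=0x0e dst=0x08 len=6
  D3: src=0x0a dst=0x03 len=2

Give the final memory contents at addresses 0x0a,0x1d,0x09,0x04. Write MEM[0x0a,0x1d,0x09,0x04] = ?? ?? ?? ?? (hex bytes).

MEM[0x0a,0x1d,0x09,0x04] = bf f9 11 3c

#0 dst[0x18+6] := {0xb9,0x8b,0x8d,0x1c,0xa9,0xf9}
#1 dst[0x1a+2] := {0x8d,0xcf}
#2 dst[0x08+6] := {0xab,0x11,0xbf,0x3c,0x49,0x93}
#3 dst[0x03+2] := {0xbf,0x3c}
query mem[0x0a]=0xbf, mem[0x1d]=0xf9, mem[0x09]=0x11, mem[0x04]=0x3c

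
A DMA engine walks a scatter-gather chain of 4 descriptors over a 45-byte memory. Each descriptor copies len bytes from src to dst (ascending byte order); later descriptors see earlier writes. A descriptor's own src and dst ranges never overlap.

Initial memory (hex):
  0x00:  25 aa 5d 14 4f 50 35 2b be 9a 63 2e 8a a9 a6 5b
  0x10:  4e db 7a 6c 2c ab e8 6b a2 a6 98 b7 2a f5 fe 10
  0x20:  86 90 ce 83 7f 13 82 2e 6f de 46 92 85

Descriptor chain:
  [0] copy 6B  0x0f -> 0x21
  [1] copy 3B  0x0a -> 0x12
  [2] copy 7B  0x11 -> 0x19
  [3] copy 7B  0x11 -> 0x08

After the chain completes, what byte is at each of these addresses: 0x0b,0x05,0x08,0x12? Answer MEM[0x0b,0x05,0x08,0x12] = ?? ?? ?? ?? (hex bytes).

D0: mem[0x21..0x26] <- [5b 4e db 7a 6c 2c]
D1: mem[0x12..0x14] <- [63 2e 8a]
D2: mem[0x19..0x1f] <- [db 63 2e 8a ab e8 6b]
D3: mem[0x08..0x0e] <- [db 63 2e 8a ab e8 6b]
query mem[0x0b]=0x8a, mem[0x05]=0x50, mem[0x08]=0xdb, mem[0x12]=0x63

MEM[0x0b,0x05,0x08,0x12] = 8a 50 db 63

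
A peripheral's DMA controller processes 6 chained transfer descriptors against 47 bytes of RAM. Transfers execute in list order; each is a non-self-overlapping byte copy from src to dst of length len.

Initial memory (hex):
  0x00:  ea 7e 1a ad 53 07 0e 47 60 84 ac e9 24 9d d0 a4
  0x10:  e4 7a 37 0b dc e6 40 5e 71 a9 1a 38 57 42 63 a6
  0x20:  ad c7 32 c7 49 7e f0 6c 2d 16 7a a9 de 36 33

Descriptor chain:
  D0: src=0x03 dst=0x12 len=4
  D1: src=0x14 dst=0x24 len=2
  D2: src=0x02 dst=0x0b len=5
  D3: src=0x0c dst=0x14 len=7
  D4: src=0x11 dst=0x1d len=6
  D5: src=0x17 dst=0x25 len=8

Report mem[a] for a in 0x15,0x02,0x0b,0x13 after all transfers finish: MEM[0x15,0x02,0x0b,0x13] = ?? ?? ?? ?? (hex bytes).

MEM[0x15,0x02,0x0b,0x13] = 53 1a 1a 53

#0 dst[0x12+4] := {0xad,0x53,0x07,0x0e}
#1 dst[0x24+2] := {0x07,0x0e}
#2 dst[0x0b+5] := {0x1a,0xad,0x53,0x07,0x0e}
#3 dst[0x14+7] := {0xad,0x53,0x07,0x0e,0xe4,0x7a,0xad}
#4 dst[0x1d+6] := {0x7a,0xad,0x53,0xad,0x53,0x07}
#5 dst[0x25+8] := {0x0e,0xe4,0x7a,0xad,0x38,0x57,0x7a,0xad}
query mem[0x15]=0x53, mem[0x02]=0x1a, mem[0x0b]=0x1a, mem[0x13]=0x53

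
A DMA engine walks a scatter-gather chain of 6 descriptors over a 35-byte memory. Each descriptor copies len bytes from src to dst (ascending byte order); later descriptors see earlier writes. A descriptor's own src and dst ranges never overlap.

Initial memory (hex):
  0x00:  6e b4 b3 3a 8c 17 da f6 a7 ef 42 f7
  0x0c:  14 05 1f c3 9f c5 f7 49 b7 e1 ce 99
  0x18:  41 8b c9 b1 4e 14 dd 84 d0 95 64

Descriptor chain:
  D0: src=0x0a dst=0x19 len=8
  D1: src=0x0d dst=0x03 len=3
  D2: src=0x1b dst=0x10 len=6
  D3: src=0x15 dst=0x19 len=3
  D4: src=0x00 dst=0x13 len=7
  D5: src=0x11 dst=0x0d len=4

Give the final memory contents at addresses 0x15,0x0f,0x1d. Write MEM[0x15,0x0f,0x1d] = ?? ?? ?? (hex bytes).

[0] 0x0a->0x19 len=8 : 42 f7 14 05 1f c3 9f c5
[1] 0x0d->0x03 len=3 : 05 1f c3
[2] 0x1b->0x10 len=6 : 14 05 1f c3 9f c5
[3] 0x15->0x19 len=3 : c5 ce 99
[4] 0x00->0x13 len=7 : 6e b4 b3 05 1f c3 da
[5] 0x11->0x0d len=4 : 05 1f 6e b4
query mem[0x15]=0xb3, mem[0x0f]=0x6e, mem[0x1d]=0x1f

MEM[0x15,0x0f,0x1d] = b3 6e 1f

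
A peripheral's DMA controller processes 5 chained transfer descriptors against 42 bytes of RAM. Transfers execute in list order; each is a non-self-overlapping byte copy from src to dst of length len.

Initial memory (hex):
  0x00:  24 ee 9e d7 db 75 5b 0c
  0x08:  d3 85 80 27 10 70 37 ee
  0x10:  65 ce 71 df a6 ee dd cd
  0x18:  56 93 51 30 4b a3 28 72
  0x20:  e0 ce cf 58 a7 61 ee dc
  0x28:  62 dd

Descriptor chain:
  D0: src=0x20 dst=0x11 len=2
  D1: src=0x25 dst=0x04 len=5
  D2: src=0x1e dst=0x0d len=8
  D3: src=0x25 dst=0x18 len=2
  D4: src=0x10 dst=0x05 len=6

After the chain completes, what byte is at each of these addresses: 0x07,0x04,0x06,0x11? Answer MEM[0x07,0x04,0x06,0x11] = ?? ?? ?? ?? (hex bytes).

MEM[0x07,0x04,0x06,0x11] = 58 61 cf cf

[0] 0x20->0x11 len=2 : e0 ce
[1] 0x25->0x04 len=5 : 61 ee dc 62 dd
[2] 0x1e->0x0d len=8 : 28 72 e0 ce cf 58 a7 61
[3] 0x25->0x18 len=2 : 61 ee
[4] 0x10->0x05 len=6 : ce cf 58 a7 61 ee
query mem[0x07]=0x58, mem[0x04]=0x61, mem[0x06]=0xcf, mem[0x11]=0xcf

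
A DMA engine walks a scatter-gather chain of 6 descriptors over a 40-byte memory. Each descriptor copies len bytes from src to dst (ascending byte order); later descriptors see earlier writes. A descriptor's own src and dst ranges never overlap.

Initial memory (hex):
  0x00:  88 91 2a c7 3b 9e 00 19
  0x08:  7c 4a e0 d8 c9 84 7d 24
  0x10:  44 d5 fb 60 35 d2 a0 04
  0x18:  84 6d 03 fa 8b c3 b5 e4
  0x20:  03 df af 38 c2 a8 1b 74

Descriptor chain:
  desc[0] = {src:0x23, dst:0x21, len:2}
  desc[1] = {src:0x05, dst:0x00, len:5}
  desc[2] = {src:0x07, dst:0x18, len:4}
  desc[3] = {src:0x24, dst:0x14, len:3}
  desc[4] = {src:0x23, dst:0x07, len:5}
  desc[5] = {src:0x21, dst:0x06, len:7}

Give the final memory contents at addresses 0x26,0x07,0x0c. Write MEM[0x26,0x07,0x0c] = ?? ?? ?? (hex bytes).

MEM[0x26,0x07,0x0c] = 1b c2 74

  after D0: wrote 2B at 0x21 = 38c2
  after D1: wrote 5B at 0x00 = 9e00197c4a
  after D2: wrote 4B at 0x18 = 197c4ae0
  after D3: wrote 3B at 0x14 = c2a81b
  after D4: wrote 5B at 0x07 = 38c2a81b74
  after D5: wrote 7B at 0x06 = 38c238c2a81b74
query mem[0x26]=0x1b, mem[0x07]=0xc2, mem[0x0c]=0x74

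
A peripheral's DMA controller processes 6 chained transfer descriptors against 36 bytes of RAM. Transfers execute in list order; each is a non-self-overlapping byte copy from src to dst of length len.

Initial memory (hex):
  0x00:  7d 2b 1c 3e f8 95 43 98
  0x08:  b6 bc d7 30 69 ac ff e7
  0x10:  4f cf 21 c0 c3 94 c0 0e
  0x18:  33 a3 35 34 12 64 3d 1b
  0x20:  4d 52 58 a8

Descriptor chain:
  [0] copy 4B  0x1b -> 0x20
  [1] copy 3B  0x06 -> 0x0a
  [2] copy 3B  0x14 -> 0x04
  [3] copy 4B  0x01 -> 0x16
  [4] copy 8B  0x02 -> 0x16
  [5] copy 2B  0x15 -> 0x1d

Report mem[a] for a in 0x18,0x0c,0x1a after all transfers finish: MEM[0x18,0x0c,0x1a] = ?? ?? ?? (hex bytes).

MEM[0x18,0x0c,0x1a] = c3 b6 c0

  after D0: wrote 4B at 0x20 = 3412643d
  after D1: wrote 3B at 0x0a = 4398b6
  after D2: wrote 3B at 0x04 = c394c0
  after D3: wrote 4B at 0x16 = 2b1c3ec3
  after D4: wrote 8B at 0x16 = 1c3ec394c098b6bc
  after D5: wrote 2B at 0x1d = 941c
query mem[0x18]=0xc3, mem[0x0c]=0xb6, mem[0x1a]=0xc0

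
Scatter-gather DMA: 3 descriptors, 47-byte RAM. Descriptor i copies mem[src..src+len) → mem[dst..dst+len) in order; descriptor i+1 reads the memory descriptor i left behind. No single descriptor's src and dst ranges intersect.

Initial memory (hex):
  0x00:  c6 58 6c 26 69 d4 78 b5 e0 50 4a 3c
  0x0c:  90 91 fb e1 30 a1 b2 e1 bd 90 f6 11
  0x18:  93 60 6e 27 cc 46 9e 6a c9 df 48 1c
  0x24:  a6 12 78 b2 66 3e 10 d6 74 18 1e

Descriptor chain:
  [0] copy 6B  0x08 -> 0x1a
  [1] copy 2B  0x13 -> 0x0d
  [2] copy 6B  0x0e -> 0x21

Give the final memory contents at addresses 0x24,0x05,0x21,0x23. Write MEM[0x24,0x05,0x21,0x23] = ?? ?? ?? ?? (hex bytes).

[0] 0x08->0x1a len=6 : e0 50 4a 3c 90 91
[1] 0x13->0x0d len=2 : e1 bd
[2] 0x0e->0x21 len=6 : bd e1 30 a1 b2 e1
query mem[0x24]=0xa1, mem[0x05]=0xd4, mem[0x21]=0xbd, mem[0x23]=0x30

MEM[0x24,0x05,0x21,0x23] = a1 d4 bd 30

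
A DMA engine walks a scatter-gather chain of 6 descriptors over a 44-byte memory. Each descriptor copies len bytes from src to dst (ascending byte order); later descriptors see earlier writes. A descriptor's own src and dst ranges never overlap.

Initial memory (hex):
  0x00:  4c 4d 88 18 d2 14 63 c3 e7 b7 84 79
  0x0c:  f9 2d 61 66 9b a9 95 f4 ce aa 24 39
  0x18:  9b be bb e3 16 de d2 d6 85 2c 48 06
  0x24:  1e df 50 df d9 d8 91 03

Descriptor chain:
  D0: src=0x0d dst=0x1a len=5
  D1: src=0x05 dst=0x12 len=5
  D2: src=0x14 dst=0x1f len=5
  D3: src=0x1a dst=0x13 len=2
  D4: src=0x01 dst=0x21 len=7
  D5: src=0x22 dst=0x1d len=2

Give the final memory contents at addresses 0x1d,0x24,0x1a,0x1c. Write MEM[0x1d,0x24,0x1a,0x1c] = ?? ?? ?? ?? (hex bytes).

D0: mem[0x1a..0x1e] <- [2d 61 66 9b a9]
D1: mem[0x12..0x16] <- [14 63 c3 e7 b7]
D2: mem[0x1f..0x23] <- [c3 e7 b7 39 9b]
D3: mem[0x13..0x14] <- [2d 61]
D4: mem[0x21..0x27] <- [4d 88 18 d2 14 63 c3]
D5: mem[0x1d..0x1e] <- [88 18]
query mem[0x1d]=0x88, mem[0x24]=0xd2, mem[0x1a]=0x2d, mem[0x1c]=0x66

MEM[0x1d,0x24,0x1a,0x1c] = 88 d2 2d 66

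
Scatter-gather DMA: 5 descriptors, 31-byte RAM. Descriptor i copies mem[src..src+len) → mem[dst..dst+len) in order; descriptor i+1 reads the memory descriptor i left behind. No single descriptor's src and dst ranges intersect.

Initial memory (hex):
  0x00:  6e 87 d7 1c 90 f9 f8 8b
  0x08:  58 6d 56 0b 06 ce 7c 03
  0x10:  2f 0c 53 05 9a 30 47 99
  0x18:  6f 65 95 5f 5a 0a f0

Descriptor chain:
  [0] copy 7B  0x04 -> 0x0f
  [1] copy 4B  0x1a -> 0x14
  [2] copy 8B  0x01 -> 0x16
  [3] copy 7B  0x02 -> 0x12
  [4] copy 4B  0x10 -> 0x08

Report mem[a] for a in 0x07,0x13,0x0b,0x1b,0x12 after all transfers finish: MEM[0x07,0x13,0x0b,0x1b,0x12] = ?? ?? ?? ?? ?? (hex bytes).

MEM[0x07,0x13,0x0b,0x1b,0x12] = 8b 1c 1c f8 d7

#0 dst[0x0f+7] := {0x90,0xf9,0xf8,0x8b,0x58,0x6d,0x56}
#1 dst[0x14+4] := {0x95,0x5f,0x5a,0x0a}
#2 dst[0x16+8] := {0x87,0xd7,0x1c,0x90,0xf9,0xf8,0x8b,0x58}
#3 dst[0x12+7] := {0xd7,0x1c,0x90,0xf9,0xf8,0x8b,0x58}
#4 dst[0x08+4] := {0xf9,0xf8,0xd7,0x1c}
query mem[0x07]=0x8b, mem[0x13]=0x1c, mem[0x0b]=0x1c, mem[0x1b]=0xf8, mem[0x12]=0xd7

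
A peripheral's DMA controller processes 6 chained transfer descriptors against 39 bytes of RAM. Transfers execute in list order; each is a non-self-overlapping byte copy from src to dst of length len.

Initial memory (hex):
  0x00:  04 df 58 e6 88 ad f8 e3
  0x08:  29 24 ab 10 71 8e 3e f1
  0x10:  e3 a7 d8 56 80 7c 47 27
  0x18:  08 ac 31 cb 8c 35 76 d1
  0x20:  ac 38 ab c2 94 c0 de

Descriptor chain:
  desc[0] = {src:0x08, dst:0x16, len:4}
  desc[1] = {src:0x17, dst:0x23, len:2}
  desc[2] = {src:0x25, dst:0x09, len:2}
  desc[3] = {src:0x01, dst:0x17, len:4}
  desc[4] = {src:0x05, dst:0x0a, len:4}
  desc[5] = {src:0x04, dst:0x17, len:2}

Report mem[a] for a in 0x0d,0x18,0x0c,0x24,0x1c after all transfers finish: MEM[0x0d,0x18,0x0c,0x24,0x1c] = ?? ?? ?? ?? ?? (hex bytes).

[0] 0x08->0x16 len=4 : 29 24 ab 10
[1] 0x17->0x23 len=2 : 24 ab
[2] 0x25->0x09 len=2 : c0 de
[3] 0x01->0x17 len=4 : df 58 e6 88
[4] 0x05->0x0a len=4 : ad f8 e3 29
[5] 0x04->0x17 len=2 : 88 ad
query mem[0x0d]=0x29, mem[0x18]=0xad, mem[0x0c]=0xe3, mem[0x24]=0xab, mem[0x1c]=0x8c

MEM[0x0d,0x18,0x0c,0x24,0x1c] = 29 ad e3 ab 8c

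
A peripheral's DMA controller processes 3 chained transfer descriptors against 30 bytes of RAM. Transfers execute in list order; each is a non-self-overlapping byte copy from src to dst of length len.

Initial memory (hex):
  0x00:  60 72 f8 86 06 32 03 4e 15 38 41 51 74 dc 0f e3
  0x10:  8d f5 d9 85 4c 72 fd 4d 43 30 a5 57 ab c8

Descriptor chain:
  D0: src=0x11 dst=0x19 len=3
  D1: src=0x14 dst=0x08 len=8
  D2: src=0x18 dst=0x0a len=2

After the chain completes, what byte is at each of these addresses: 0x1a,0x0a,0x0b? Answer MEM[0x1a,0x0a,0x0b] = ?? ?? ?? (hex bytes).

MEM[0x1a,0x0a,0x0b] = d9 43 f5

#0 dst[0x19+3] := {0xf5,0xd9,0x85}
#1 dst[0x08+8] := {0x4c,0x72,0xfd,0x4d,0x43,0xf5,0xd9,0x85}
#2 dst[0x0a+2] := {0x43,0xf5}
query mem[0x1a]=0xd9, mem[0x0a]=0x43, mem[0x0b]=0xf5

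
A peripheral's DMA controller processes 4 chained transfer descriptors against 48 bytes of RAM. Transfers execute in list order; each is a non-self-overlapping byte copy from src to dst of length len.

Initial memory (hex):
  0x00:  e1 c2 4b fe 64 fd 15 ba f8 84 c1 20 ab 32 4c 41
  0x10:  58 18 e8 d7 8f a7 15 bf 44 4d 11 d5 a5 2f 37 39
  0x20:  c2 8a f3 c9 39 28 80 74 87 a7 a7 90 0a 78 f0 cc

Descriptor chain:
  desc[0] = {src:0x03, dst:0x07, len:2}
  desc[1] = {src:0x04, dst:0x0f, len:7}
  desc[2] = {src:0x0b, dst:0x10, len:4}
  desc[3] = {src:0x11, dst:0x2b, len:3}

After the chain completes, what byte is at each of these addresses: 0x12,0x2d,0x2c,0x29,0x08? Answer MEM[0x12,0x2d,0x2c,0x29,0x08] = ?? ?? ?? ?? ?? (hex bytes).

MEM[0x12,0x2d,0x2c,0x29,0x08] = 32 4c 32 a7 64

[0] 0x03->0x07 len=2 : fe 64
[1] 0x04->0x0f len=7 : 64 fd 15 fe 64 84 c1
[2] 0x0b->0x10 len=4 : 20 ab 32 4c
[3] 0x11->0x2b len=3 : ab 32 4c
query mem[0x12]=0x32, mem[0x2d]=0x4c, mem[0x2c]=0x32, mem[0x29]=0xa7, mem[0x08]=0x64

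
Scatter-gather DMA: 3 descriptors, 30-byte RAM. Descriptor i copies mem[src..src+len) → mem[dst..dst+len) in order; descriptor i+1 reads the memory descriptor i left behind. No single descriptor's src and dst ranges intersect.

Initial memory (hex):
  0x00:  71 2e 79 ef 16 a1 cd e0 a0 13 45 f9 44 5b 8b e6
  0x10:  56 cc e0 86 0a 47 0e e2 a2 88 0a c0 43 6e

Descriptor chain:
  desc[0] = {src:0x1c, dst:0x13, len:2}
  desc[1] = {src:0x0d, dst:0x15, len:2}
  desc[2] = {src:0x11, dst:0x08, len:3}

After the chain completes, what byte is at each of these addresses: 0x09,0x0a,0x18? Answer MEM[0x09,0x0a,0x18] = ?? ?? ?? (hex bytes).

D0: mem[0x13..0x14] <- [43 6e]
D1: mem[0x15..0x16] <- [5b 8b]
D2: mem[0x08..0x0a] <- [cc e0 43]
query mem[0x09]=0xe0, mem[0x0a]=0x43, mem[0x18]=0xa2

MEM[0x09,0x0a,0x18] = e0 43 a2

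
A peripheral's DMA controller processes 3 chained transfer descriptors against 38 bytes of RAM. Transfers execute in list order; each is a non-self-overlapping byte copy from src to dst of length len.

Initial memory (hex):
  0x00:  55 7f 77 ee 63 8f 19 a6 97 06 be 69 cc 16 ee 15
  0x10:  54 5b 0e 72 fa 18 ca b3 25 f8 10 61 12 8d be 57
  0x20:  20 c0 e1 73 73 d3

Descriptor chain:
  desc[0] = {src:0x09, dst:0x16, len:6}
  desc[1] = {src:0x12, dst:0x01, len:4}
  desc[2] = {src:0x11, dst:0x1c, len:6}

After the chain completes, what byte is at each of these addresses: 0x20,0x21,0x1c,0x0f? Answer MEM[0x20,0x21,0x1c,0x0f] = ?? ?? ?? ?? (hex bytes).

MEM[0x20,0x21,0x1c,0x0f] = 18 06 5b 15

  after D0: wrote 6B at 0x16 = 06be69cc16ee
  after D1: wrote 4B at 0x01 = 0e72fa18
  after D2: wrote 6B at 0x1c = 5b0e72fa1806
query mem[0x20]=0x18, mem[0x21]=0x06, mem[0x1c]=0x5b, mem[0x0f]=0x15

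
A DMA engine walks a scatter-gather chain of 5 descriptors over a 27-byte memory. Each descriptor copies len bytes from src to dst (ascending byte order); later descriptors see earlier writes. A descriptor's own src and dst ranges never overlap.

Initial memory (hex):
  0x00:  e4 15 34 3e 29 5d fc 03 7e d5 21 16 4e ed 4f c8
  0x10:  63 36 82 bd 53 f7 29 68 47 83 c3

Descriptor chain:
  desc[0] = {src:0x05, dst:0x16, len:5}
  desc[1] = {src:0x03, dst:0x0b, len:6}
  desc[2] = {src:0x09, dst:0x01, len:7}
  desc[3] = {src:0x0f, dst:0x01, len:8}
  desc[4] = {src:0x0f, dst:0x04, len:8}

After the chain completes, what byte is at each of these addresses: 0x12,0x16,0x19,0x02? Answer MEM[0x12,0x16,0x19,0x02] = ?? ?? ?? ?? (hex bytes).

D0: mem[0x16..0x1a] <- [5d fc 03 7e d5]
D1: mem[0x0b..0x10] <- [3e 29 5d fc 03 7e]
D2: mem[0x01..0x07] <- [d5 21 3e 29 5d fc 03]
D3: mem[0x01..0x08] <- [03 7e 36 82 bd 53 f7 5d]
D4: mem[0x04..0x0b] <- [03 7e 36 82 bd 53 f7 5d]
query mem[0x12]=0x82, mem[0x16]=0x5d, mem[0x19]=0x7e, mem[0x02]=0x7e

MEM[0x12,0x16,0x19,0x02] = 82 5d 7e 7e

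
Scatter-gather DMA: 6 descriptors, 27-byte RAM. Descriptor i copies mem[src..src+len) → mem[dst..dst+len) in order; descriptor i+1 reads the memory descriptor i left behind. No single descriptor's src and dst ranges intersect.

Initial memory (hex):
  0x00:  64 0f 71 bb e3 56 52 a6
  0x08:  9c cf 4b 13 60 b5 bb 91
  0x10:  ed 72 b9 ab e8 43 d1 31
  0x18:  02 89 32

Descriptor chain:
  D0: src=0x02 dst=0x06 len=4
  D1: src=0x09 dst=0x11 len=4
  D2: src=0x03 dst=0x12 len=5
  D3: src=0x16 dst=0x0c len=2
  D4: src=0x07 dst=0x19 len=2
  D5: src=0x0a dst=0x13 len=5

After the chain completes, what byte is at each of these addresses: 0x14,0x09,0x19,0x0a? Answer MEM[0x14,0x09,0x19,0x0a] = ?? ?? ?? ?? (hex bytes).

  after D0: wrote 4B at 0x06 = 71bbe356
  after D1: wrote 4B at 0x11 = 564b1360
  after D2: wrote 5B at 0x12 = bbe35671bb
  after D3: wrote 2B at 0x0c = bb31
  after D4: wrote 2B at 0x19 = bbe3
  after D5: wrote 5B at 0x13 = 4b13bb31bb
query mem[0x14]=0x13, mem[0x09]=0x56, mem[0x19]=0xbb, mem[0x0a]=0x4b

MEM[0x14,0x09,0x19,0x0a] = 13 56 bb 4b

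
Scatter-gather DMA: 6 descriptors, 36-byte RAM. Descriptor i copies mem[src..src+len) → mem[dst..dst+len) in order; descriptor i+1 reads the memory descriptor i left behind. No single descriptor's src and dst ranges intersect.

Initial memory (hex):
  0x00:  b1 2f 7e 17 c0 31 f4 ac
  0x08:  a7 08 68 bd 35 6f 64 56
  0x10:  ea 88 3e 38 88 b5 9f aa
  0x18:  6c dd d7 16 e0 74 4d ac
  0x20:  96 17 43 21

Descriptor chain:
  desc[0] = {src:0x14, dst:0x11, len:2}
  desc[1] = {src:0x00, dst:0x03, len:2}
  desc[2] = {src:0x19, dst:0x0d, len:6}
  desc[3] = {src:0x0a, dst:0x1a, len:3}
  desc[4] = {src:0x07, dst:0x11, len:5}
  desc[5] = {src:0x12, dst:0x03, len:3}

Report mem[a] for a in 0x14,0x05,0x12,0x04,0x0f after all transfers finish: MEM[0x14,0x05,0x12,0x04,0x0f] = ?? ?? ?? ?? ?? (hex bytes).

MEM[0x14,0x05,0x12,0x04,0x0f] = 68 68 a7 08 16

[0] 0x14->0x11 len=2 : 88 b5
[1] 0x00->0x03 len=2 : b1 2f
[2] 0x19->0x0d len=6 : dd d7 16 e0 74 4d
[3] 0x0a->0x1a len=3 : 68 bd 35
[4] 0x07->0x11 len=5 : ac a7 08 68 bd
[5] 0x12->0x03 len=3 : a7 08 68
query mem[0x14]=0x68, mem[0x05]=0x68, mem[0x12]=0xa7, mem[0x04]=0x08, mem[0x0f]=0x16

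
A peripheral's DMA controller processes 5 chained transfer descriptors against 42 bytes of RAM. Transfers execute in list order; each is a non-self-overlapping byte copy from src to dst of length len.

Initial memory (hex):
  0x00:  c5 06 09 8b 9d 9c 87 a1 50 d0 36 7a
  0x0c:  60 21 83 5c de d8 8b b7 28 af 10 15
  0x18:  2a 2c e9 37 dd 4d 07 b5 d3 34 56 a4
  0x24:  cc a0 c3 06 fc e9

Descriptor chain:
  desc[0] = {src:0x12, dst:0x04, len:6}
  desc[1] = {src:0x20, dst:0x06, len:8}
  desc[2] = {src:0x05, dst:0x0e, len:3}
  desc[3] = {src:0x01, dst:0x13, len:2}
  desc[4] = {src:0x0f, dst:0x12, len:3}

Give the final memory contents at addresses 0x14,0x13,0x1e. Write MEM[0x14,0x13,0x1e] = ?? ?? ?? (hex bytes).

#0 dst[0x04+6] := {0x8b,0xb7,0x28,0xaf,0x10,0x15}
#1 dst[0x06+8] := {0xd3,0x34,0x56,0xa4,0xcc,0xa0,0xc3,0x06}
#2 dst[0x0e+3] := {0xb7,0xd3,0x34}
#3 dst[0x13+2] := {0x06,0x09}
#4 dst[0x12+3] := {0xd3,0x34,0xd8}
query mem[0x14]=0xd8, mem[0x13]=0x34, mem[0x1e]=0x07

MEM[0x14,0x13,0x1e] = d8 34 07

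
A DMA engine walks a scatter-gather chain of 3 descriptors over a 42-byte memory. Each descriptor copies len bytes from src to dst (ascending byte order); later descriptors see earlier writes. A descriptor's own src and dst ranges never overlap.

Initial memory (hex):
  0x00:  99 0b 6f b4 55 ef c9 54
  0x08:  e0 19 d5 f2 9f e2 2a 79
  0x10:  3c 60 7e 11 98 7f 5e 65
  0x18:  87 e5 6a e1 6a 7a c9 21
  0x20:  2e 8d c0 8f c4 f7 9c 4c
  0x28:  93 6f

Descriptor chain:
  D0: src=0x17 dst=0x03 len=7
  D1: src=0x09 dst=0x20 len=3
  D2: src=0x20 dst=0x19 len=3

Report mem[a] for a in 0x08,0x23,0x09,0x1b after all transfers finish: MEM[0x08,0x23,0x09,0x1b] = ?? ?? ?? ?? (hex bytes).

D0: mem[0x03..0x09] <- [65 87 e5 6a e1 6a 7a]
D1: mem[0x20..0x22] <- [7a d5 f2]
D2: mem[0x19..0x1b] <- [7a d5 f2]
query mem[0x08]=0x6a, mem[0x23]=0x8f, mem[0x09]=0x7a, mem[0x1b]=0xf2

MEM[0x08,0x23,0x09,0x1b] = 6a 8f 7a f2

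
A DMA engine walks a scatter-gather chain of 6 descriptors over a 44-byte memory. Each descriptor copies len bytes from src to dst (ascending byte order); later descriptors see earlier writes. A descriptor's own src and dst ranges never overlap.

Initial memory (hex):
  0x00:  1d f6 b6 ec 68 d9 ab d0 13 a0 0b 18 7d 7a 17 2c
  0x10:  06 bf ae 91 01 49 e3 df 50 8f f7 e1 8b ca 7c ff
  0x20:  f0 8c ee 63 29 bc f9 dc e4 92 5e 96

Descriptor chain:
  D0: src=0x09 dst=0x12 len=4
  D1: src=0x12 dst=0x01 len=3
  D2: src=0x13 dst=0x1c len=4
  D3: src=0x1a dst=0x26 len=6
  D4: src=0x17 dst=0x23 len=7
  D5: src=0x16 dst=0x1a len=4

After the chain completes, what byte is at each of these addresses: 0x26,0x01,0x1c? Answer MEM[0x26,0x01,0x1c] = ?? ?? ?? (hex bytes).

[0] 0x09->0x12 len=4 : a0 0b 18 7d
[1] 0x12->0x01 len=3 : a0 0b 18
[2] 0x13->0x1c len=4 : 0b 18 7d e3
[3] 0x1a->0x26 len=6 : f7 e1 0b 18 7d e3
[4] 0x17->0x23 len=7 : df 50 8f f7 e1 0b 18
[5] 0x16->0x1a len=4 : e3 df 50 8f
query mem[0x26]=0xf7, mem[0x01]=0xa0, mem[0x1c]=0x50

MEM[0x26,0x01,0x1c] = f7 a0 50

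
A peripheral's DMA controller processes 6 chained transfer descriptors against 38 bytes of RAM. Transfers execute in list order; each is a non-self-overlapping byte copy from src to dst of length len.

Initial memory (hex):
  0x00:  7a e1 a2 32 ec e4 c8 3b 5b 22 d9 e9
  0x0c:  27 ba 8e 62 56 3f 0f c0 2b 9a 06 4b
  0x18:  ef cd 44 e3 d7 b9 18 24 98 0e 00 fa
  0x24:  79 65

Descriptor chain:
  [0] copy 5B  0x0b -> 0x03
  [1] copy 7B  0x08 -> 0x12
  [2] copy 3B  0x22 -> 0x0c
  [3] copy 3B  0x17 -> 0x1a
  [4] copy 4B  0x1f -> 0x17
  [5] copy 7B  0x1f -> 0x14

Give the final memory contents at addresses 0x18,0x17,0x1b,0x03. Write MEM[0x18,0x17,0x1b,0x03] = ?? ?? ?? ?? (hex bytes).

MEM[0x18,0x17,0x1b,0x03] = fa 00 8e e9

  after D0: wrote 5B at 0x03 = e927ba8e62
  after D1: wrote 7B at 0x12 = 5b22d9e927ba8e
  after D2: wrote 3B at 0x0c = 00fa79
  after D3: wrote 3B at 0x1a = ba8ecd
  after D4: wrote 4B at 0x17 = 24980e00
  after D5: wrote 7B at 0x14 = 24980e00fa7965
query mem[0x18]=0xfa, mem[0x17]=0x00, mem[0x1b]=0x8e, mem[0x03]=0xe9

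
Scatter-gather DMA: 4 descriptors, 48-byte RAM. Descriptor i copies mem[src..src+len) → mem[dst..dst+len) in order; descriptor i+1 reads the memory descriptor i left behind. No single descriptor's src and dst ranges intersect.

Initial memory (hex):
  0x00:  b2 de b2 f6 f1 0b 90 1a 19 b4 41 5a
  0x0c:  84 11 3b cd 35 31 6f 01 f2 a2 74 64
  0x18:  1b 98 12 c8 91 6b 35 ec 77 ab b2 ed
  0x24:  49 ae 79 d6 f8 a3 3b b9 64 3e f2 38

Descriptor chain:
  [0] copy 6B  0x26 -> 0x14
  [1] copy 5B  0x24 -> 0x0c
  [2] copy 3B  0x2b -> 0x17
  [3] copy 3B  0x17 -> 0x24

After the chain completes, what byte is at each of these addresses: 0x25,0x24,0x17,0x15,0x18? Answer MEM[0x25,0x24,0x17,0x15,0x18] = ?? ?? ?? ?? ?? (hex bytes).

[0] 0x26->0x14 len=6 : 79 d6 f8 a3 3b b9
[1] 0x24->0x0c len=5 : 49 ae 79 d6 f8
[2] 0x2b->0x17 len=3 : b9 64 3e
[3] 0x17->0x24 len=3 : b9 64 3e
query mem[0x25]=0x64, mem[0x24]=0xb9, mem[0x17]=0xb9, mem[0x15]=0xd6, mem[0x18]=0x64

MEM[0x25,0x24,0x17,0x15,0x18] = 64 b9 b9 d6 64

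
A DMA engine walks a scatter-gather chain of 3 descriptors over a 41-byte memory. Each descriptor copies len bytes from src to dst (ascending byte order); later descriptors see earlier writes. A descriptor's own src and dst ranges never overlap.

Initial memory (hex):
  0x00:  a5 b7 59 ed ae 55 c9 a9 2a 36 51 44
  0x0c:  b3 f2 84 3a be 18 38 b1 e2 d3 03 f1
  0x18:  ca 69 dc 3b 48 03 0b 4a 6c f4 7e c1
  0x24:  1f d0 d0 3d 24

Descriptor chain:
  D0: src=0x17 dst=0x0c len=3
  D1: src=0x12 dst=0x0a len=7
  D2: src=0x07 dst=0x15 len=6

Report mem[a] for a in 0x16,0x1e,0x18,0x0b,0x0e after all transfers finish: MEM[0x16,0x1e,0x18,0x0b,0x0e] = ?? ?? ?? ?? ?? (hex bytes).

  after D0: wrote 3B at 0x0c = f1ca69
  after D1: wrote 7B at 0x0a = 38b1e2d303f1ca
  after D2: wrote 6B at 0x15 = a92a3638b1e2
query mem[0x16]=0x2a, mem[0x1e]=0x0b, mem[0x18]=0x38, mem[0x0b]=0xb1, mem[0x0e]=0x03

MEM[0x16,0x1e,0x18,0x0b,0x0e] = 2a 0b 38 b1 03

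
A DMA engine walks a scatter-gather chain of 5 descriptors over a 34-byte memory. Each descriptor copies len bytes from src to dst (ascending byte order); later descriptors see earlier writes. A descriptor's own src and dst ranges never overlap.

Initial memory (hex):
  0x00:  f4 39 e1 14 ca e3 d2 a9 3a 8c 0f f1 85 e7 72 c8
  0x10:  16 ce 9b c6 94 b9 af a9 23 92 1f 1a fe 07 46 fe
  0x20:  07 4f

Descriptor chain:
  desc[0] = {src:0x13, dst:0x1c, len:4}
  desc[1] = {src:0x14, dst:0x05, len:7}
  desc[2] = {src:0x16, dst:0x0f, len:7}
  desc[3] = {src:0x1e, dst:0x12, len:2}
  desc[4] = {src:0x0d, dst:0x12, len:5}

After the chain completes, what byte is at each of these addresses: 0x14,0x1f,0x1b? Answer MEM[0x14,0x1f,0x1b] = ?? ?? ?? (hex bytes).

D0: mem[0x1c..0x1f] <- [c6 94 b9 af]
D1: mem[0x05..0x0b] <- [94 b9 af a9 23 92 1f]
D2: mem[0x0f..0x15] <- [af a9 23 92 1f 1a c6]
D3: mem[0x12..0x13] <- [b9 af]
D4: mem[0x12..0x16] <- [e7 72 af a9 23]
query mem[0x14]=0xaf, mem[0x1f]=0xaf, mem[0x1b]=0x1a

MEM[0x14,0x1f,0x1b] = af af 1a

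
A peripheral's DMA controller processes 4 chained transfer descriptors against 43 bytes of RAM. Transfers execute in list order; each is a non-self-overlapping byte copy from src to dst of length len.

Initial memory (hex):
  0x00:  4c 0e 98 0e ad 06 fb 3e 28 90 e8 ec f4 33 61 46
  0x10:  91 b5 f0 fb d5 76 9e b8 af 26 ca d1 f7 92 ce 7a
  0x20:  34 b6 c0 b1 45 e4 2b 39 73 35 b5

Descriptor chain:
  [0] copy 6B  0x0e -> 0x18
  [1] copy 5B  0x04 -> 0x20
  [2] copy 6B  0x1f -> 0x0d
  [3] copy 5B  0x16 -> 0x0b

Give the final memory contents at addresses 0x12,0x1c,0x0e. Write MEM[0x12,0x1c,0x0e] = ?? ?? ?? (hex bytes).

D0: mem[0x18..0x1d] <- [61 46 91 b5 f0 fb]
D1: mem[0x20..0x24] <- [ad 06 fb 3e 28]
D2: mem[0x0d..0x12] <- [7a ad 06 fb 3e 28]
D3: mem[0x0b..0x0f] <- [9e b8 61 46 91]
query mem[0x12]=0x28, mem[0x1c]=0xf0, mem[0x0e]=0x46

MEM[0x12,0x1c,0x0e] = 28 f0 46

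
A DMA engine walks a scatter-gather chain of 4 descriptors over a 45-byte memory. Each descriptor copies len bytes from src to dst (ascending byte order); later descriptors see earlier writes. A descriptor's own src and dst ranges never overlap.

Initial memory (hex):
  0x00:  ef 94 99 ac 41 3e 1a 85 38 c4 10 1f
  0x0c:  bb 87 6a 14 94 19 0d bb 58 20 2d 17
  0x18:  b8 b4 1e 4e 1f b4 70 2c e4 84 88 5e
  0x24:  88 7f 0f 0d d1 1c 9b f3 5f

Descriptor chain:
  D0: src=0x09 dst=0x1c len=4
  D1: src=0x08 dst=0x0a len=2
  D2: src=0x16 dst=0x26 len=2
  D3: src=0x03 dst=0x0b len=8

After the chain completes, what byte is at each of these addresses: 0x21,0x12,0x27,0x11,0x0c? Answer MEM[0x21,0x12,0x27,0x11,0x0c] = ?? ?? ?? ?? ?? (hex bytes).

MEM[0x21,0x12,0x27,0x11,0x0c] = 84 38 17 c4 41

#0 dst[0x1c+4] := {0xc4,0x10,0x1f,0xbb}
#1 dst[0x0a+2] := {0x38,0xc4}
#2 dst[0x26+2] := {0x2d,0x17}
#3 dst[0x0b+8] := {0xac,0x41,0x3e,0x1a,0x85,0x38,0xc4,0x38}
query mem[0x21]=0x84, mem[0x12]=0x38, mem[0x27]=0x17, mem[0x11]=0xc4, mem[0x0c]=0x41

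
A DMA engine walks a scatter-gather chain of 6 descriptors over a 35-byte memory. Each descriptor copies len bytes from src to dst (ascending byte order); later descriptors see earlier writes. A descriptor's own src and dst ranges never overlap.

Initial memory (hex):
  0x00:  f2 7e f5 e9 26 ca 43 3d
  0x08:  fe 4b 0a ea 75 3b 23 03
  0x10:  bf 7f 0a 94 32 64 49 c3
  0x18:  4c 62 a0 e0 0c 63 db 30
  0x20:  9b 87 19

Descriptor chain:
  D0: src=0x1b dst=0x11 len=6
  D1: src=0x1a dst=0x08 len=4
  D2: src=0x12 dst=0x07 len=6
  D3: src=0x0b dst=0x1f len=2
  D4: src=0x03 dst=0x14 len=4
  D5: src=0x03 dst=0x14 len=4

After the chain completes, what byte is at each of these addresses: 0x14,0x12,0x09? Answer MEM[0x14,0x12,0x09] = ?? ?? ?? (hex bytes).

D0: mem[0x11..0x16] <- [e0 0c 63 db 30 9b]
D1: mem[0x08..0x0b] <- [a0 e0 0c 63]
D2: mem[0x07..0x0c] <- [0c 63 db 30 9b c3]
D3: mem[0x1f..0x20] <- [9b c3]
D4: mem[0x14..0x17] <- [e9 26 ca 43]
D5: mem[0x14..0x17] <- [e9 26 ca 43]
query mem[0x14]=0xe9, mem[0x12]=0x0c, mem[0x09]=0xdb

MEM[0x14,0x12,0x09] = e9 0c db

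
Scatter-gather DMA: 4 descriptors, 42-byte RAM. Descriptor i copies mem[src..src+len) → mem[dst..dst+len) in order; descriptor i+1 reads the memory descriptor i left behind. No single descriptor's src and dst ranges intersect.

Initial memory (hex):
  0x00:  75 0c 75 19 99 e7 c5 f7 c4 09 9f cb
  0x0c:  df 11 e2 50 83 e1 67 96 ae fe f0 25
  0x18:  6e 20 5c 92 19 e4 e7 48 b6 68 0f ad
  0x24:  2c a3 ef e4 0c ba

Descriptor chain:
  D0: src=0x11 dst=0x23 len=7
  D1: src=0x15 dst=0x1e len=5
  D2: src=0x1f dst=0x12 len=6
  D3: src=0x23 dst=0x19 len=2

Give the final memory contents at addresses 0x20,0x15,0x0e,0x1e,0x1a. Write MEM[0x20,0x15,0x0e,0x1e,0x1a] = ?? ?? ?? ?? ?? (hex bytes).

  after D0: wrote 7B at 0x23 = e16796aefef025
  after D1: wrote 5B at 0x1e = fef0256e20
  after D2: wrote 6B at 0x12 = f0256e20e167
  after D3: wrote 2B at 0x19 = e167
query mem[0x20]=0x25, mem[0x15]=0x20, mem[0x0e]=0xe2, mem[0x1e]=0xfe, mem[0x1a]=0x67

MEM[0x20,0x15,0x0e,0x1e,0x1a] = 25 20 e2 fe 67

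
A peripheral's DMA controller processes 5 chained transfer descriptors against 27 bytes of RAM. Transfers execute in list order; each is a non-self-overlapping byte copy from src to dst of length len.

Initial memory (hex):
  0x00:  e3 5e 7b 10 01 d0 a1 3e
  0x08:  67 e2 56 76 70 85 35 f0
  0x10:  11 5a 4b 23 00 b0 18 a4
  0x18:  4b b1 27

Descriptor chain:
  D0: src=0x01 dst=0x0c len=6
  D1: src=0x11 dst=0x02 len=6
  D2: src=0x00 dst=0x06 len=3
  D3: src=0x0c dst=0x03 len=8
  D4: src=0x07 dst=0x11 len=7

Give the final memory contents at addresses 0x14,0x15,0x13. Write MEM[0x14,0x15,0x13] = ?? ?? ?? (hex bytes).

D0: mem[0x0c..0x11] <- [5e 7b 10 01 d0 a1]
D1: mem[0x02..0x07] <- [a1 4b 23 00 b0 18]
D2: mem[0x06..0x08] <- [e3 5e a1]
D3: mem[0x03..0x0a] <- [5e 7b 10 01 d0 a1 4b 23]
D4: mem[0x11..0x17] <- [d0 a1 4b 23 76 5e 7b]
query mem[0x14]=0x23, mem[0x15]=0x76, mem[0x13]=0x4b

MEM[0x14,0x15,0x13] = 23 76 4b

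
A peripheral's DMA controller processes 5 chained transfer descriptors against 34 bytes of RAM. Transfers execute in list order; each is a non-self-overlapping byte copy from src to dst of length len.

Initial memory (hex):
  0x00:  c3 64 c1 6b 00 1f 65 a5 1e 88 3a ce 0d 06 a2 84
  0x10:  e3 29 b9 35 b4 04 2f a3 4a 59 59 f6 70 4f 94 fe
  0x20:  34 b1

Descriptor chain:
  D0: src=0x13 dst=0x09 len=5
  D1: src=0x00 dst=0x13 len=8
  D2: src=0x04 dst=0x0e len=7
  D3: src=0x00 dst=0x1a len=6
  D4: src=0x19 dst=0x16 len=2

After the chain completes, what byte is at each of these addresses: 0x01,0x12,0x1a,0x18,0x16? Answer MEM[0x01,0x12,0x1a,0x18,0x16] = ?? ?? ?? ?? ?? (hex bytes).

MEM[0x01,0x12,0x1a,0x18,0x16] = 64 1e c3 1f 65

#0 dst[0x09+5] := {0x35,0xb4,0x04,0x2f,0xa3}
#1 dst[0x13+8] := {0xc3,0x64,0xc1,0x6b,0x00,0x1f,0x65,0xa5}
#2 dst[0x0e+7] := {0x00,0x1f,0x65,0xa5,0x1e,0x35,0xb4}
#3 dst[0x1a+6] := {0xc3,0x64,0xc1,0x6b,0x00,0x1f}
#4 dst[0x16+2] := {0x65,0xc3}
query mem[0x01]=0x64, mem[0x12]=0x1e, mem[0x1a]=0xc3, mem[0x18]=0x1f, mem[0x16]=0x65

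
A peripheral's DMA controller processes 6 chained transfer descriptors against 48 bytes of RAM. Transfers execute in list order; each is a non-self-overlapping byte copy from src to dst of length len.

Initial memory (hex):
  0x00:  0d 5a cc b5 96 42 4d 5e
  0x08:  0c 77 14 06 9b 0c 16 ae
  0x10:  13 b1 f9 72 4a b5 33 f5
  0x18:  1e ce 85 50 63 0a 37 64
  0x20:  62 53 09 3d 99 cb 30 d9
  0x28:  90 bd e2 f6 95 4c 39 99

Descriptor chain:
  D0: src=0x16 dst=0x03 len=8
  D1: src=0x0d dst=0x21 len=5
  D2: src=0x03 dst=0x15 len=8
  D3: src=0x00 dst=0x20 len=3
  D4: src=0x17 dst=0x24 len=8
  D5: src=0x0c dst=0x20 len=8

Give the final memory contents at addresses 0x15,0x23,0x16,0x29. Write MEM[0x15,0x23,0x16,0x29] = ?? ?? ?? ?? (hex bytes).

MEM[0x15,0x23,0x16,0x29] = 33 ae f5 0a

  after D0: wrote 8B at 0x03 = 33f51ece8550630a
  after D1: wrote 5B at 0x21 = 0c16ae13b1
  after D2: wrote 8B at 0x15 = 33f51ece8550630a
  after D3: wrote 3B at 0x20 = 0d5acc
  after D4: wrote 8B at 0x24 = 1ece8550630a0a37
  after D5: wrote 8B at 0x20 = 9b0c16ae13b1f972
query mem[0x15]=0x33, mem[0x23]=0xae, mem[0x16]=0xf5, mem[0x29]=0x0a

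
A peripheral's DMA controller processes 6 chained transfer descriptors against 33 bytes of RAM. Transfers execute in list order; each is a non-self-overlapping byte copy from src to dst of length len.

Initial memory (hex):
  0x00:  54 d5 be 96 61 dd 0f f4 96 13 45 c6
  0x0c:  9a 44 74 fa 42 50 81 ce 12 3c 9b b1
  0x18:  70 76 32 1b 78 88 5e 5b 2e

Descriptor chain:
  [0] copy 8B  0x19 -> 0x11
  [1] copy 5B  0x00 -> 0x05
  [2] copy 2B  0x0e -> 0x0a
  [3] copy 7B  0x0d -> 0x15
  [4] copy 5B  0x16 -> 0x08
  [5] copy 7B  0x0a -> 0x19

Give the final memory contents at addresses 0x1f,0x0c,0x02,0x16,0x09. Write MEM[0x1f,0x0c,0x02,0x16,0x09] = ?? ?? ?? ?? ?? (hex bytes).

MEM[0x1f,0x0c,0x02,0x16,0x09] = 42 32 be 74 fa

  after D0: wrote 8B at 0x11 = 76321b78885e5b2e
  after D1: wrote 5B at 0x05 = 54d5be9661
  after D2: wrote 2B at 0x0a = 74fa
  after D3: wrote 7B at 0x15 = 4474fa4276321b
  after D4: wrote 5B at 0x08 = 74fa427632
  after D5: wrote 7B at 0x19 = 4276324474fa42
query mem[0x1f]=0x42, mem[0x0c]=0x32, mem[0x02]=0xbe, mem[0x16]=0x74, mem[0x09]=0xfa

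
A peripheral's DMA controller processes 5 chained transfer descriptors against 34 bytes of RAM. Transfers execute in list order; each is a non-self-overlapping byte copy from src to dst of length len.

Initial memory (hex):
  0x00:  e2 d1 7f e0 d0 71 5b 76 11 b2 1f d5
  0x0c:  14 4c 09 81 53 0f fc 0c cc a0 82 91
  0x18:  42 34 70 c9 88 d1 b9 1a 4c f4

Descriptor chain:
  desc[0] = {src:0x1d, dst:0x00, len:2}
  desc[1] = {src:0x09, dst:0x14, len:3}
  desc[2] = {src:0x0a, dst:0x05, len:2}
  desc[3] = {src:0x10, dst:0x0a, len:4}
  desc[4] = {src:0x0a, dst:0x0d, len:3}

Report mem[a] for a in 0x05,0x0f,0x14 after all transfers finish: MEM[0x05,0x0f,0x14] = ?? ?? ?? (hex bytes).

MEM[0x05,0x0f,0x14] = 1f fc b2

D0: mem[0x00..0x01] <- [d1 b9]
D1: mem[0x14..0x16] <- [b2 1f d5]
D2: mem[0x05..0x06] <- [1f d5]
D3: mem[0x0a..0x0d] <- [53 0f fc 0c]
D4: mem[0x0d..0x0f] <- [53 0f fc]
query mem[0x05]=0x1f, mem[0x0f]=0xfc, mem[0x14]=0xb2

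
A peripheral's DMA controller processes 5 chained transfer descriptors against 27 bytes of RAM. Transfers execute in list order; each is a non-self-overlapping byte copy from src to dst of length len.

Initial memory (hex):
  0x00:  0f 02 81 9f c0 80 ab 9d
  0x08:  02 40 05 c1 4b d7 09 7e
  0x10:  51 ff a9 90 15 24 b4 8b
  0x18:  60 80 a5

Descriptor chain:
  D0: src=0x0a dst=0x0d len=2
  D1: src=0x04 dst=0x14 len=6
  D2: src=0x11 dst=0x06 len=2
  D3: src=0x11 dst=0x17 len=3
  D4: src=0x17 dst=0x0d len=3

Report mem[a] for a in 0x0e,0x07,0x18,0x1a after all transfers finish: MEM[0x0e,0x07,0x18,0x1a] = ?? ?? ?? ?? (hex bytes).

  after D0: wrote 2B at 0x0d = 05c1
  after D1: wrote 6B at 0x14 = c080ab9d0240
  after D2: wrote 2B at 0x06 = ffa9
  after D3: wrote 3B at 0x17 = ffa990
  after D4: wrote 3B at 0x0d = ffa990
query mem[0x0e]=0xa9, mem[0x07]=0xa9, mem[0x18]=0xa9, mem[0x1a]=0xa5

MEM[0x0e,0x07,0x18,0x1a] = a9 a9 a9 a5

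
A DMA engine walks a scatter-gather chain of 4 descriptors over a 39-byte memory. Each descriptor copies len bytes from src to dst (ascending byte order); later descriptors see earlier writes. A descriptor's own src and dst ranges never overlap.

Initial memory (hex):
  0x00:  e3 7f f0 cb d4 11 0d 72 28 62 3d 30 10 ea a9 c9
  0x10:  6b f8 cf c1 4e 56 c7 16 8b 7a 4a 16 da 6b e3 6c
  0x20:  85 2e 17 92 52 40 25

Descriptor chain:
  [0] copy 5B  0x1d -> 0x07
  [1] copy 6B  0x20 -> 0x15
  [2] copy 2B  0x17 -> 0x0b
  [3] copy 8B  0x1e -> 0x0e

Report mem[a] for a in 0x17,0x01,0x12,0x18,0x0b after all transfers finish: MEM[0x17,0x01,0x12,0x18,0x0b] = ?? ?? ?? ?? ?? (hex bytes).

MEM[0x17,0x01,0x12,0x18,0x0b] = 17 7f 17 92 17

D0: mem[0x07..0x0b] <- [6b e3 6c 85 2e]
D1: mem[0x15..0x1a] <- [85 2e 17 92 52 40]
D2: mem[0x0b..0x0c] <- [17 92]
D3: mem[0x0e..0x15] <- [e3 6c 85 2e 17 92 52 40]
query mem[0x17]=0x17, mem[0x01]=0x7f, mem[0x12]=0x17, mem[0x18]=0x92, mem[0x0b]=0x17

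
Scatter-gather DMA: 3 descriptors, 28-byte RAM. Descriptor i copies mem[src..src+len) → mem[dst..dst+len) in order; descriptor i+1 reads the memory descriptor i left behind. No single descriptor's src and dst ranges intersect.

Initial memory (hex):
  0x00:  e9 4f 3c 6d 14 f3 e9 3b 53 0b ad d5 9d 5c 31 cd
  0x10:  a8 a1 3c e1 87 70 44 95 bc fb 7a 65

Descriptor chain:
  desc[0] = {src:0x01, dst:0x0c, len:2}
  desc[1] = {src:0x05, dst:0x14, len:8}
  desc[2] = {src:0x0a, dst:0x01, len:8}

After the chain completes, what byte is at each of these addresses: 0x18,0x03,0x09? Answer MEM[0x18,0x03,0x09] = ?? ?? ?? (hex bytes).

MEM[0x18,0x03,0x09] = 0b 4f 0b

[0] 0x01->0x0c len=2 : 4f 3c
[1] 0x05->0x14 len=8 : f3 e9 3b 53 0b ad d5 4f
[2] 0x0a->0x01 len=8 : ad d5 4f 3c 31 cd a8 a1
query mem[0x18]=0x0b, mem[0x03]=0x4f, mem[0x09]=0x0b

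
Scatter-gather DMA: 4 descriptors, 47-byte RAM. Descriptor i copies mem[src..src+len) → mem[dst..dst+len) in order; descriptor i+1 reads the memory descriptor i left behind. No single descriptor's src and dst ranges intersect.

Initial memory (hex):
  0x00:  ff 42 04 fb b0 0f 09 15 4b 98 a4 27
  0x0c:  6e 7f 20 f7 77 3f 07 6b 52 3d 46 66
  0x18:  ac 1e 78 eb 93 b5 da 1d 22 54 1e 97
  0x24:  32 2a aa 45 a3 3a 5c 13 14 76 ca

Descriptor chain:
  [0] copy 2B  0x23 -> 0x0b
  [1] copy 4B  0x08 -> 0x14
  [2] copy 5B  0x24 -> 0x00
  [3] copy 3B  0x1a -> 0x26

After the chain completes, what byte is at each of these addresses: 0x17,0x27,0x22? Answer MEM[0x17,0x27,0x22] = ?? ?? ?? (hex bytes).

#0 dst[0x0b+2] := {0x97,0x32}
#1 dst[0x14+4] := {0x4b,0x98,0xa4,0x97}
#2 dst[0x00+5] := {0x32,0x2a,0xaa,0x45,0xa3}
#3 dst[0x26+3] := {0x78,0xeb,0x93}
query mem[0x17]=0x97, mem[0x27]=0xeb, mem[0x22]=0x1e

MEM[0x17,0x27,0x22] = 97 eb 1e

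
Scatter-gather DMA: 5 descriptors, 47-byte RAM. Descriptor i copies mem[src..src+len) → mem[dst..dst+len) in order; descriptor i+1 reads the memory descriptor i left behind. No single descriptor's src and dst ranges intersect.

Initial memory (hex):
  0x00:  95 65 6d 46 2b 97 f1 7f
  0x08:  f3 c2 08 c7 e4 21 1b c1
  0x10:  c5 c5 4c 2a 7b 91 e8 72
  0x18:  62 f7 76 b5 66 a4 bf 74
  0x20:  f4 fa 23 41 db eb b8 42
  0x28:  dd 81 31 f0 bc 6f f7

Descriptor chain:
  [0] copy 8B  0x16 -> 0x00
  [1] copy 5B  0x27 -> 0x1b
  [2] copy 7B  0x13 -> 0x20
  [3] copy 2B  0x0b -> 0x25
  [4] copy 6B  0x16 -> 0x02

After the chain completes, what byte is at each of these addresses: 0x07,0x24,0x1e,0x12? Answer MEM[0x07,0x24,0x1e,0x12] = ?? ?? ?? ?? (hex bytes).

MEM[0x07,0x24,0x1e,0x12] = 42 72 31 4c

#0 dst[0x00+8] := {0xe8,0x72,0x62,0xf7,0x76,0xb5,0x66,0xa4}
#1 dst[0x1b+5] := {0x42,0xdd,0x81,0x31,0xf0}
#2 dst[0x20+7] := {0x2a,0x7b,0x91,0xe8,0x72,0x62,0xf7}
#3 dst[0x25+2] := {0xc7,0xe4}
#4 dst[0x02+6] := {0xe8,0x72,0x62,0xf7,0x76,0x42}
query mem[0x07]=0x42, mem[0x24]=0x72, mem[0x1e]=0x31, mem[0x12]=0x4c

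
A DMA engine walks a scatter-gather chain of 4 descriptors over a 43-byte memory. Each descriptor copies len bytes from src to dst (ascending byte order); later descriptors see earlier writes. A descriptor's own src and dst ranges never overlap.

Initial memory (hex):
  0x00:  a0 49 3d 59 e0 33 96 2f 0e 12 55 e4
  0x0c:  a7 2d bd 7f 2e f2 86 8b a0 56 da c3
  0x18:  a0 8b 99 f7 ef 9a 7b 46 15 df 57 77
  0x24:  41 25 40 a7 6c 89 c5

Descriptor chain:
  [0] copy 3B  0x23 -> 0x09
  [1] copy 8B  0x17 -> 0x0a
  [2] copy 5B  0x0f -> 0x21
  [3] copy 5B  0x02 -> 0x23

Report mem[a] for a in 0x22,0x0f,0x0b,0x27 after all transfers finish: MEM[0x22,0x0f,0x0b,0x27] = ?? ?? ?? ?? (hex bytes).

MEM[0x22,0x0f,0x0b,0x27] = 9a ef a0 96

D0: mem[0x09..0x0b] <- [77 41 25]
D1: mem[0x0a..0x11] <- [c3 a0 8b 99 f7 ef 9a 7b]
D2: mem[0x21..0x25] <- [ef 9a 7b 86 8b]
D3: mem[0x23..0x27] <- [3d 59 e0 33 96]
query mem[0x22]=0x9a, mem[0x0f]=0xef, mem[0x0b]=0xa0, mem[0x27]=0x96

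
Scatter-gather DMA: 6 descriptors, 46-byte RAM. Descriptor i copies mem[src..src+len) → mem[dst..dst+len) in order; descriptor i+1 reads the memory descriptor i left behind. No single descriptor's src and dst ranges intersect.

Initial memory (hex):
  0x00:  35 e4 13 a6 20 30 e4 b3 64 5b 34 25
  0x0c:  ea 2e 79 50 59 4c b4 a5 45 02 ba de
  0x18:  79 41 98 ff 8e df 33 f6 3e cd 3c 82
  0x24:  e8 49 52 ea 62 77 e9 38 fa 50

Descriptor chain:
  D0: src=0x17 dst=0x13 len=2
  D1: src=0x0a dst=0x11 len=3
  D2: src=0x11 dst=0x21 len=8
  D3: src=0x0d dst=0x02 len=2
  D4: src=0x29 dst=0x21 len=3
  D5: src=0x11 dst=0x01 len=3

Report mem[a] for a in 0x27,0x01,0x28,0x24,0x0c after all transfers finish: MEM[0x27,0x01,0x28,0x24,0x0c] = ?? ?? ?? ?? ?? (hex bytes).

MEM[0x27,0x01,0x28,0x24,0x0c] = de 34 79 79 ea

#0 dst[0x13+2] := {0xde,0x79}
#1 dst[0x11+3] := {0x34,0x25,0xea}
#2 dst[0x21+8] := {0x34,0x25,0xea,0x79,0x02,0xba,0xde,0x79}
#3 dst[0x02+2] := {0x2e,0x79}
#4 dst[0x21+3] := {0x77,0xe9,0x38}
#5 dst[0x01+3] := {0x34,0x25,0xea}
query mem[0x27]=0xde, mem[0x01]=0x34, mem[0x28]=0x79, mem[0x24]=0x79, mem[0x0c]=0xea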